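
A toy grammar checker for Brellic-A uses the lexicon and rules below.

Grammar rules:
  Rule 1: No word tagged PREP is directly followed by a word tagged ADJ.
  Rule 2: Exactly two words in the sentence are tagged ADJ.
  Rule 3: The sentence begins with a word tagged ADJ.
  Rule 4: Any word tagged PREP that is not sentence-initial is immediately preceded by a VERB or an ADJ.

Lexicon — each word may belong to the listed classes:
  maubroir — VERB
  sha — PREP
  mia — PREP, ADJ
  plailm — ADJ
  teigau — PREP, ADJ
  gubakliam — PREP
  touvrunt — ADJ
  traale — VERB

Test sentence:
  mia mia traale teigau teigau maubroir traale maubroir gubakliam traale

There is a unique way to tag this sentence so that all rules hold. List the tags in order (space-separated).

ADJ PREP VERB ADJ PREP VERB VERB VERB PREP VERB

Candidates per position — 1:mia {PREP,ADJ}; 2:mia {PREP,ADJ}; 3:traale {VERB}; 4:teigau {PREP,ADJ}; 5:teigau {PREP,ADJ}; 6:maubroir {VERB}; 7:traale {VERB}; 8:maubroir {VERB}; 9:gubakliam {PREP}; 10:traale {VERB}.
Position 1: tagging it PREP would leave rule 3 unsatisfiable, so it must be ADJ.
The remaining ambiguous positions (2, 4, 5) are resolved jointly — only one combination satisfies every rule.
The only consistent sequence is: ADJ PREP VERB ADJ PREP VERB VERB VERB PREP VERB.
Check: rule 1 ok; rule 2 ok; rule 3 ok; rule 4 ok.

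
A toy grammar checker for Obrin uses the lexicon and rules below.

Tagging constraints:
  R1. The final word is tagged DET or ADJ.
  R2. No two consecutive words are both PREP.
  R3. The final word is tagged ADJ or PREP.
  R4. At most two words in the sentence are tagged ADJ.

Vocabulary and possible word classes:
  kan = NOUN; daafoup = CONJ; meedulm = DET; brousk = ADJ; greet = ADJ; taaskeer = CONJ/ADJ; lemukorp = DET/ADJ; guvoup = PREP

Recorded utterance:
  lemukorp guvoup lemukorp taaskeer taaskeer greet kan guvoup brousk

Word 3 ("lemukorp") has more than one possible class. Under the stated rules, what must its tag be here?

Candidates per position — 1:lemukorp {DET,ADJ}; 2:guvoup {PREP}; 3:lemukorp {DET,ADJ}; 4:taaskeer {CONJ,ADJ}; 5:taaskeer {CONJ,ADJ}; 6:greet {ADJ}; 7:kan {NOUN}; 8:guvoup {PREP}; 9:brousk {ADJ}.
Position 1: ADJ is ruled out by rule 4; that leaves DET.
Position 3: ADJ is ruled out by rule 4; that leaves DET.
Position 4: ADJ is ruled out by rule 4; that leaves CONJ.
Position 5: ADJ is ruled out by rule 4; that leaves CONJ.
So the tagging must be: DET PREP DET CONJ CONJ ADJ NOUN PREP ADJ.
Verifying each rule — rule 1 ✓; rule 2 ✓; rule 3 ✓; rule 4 ✓.

DET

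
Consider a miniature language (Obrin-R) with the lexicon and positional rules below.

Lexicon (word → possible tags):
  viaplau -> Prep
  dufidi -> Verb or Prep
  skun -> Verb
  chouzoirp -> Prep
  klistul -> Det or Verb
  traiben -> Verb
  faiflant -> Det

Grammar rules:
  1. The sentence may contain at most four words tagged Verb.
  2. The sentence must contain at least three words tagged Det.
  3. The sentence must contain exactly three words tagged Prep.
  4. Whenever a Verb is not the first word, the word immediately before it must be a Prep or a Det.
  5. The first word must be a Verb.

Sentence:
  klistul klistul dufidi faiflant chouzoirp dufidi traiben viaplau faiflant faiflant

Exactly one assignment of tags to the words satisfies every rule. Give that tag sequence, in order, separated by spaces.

Verb Det Verb Det Prep Prep Verb Prep Det Det

Candidates per position — 1:klistul {Det,Verb}; 2:klistul {Det,Verb}; 3:dufidi {Verb,Prep}; 4:faiflant {Det}; 5:chouzoirp {Prep}; 6:dufidi {Verb,Prep}; 7:traiben {Verb}; 8:viaplau {Prep}; 9:faiflant {Det}; 10:faiflant {Det}.
Position 1: tagging it Det would leave rule 5 unsatisfiable, so it must be Verb.
Position 2: tagging it Verb would leave rule 4 unsatisfiable, so it must be Det.
Position 6: tagging it Verb would leave rule 4 unsatisfiable, so it must be Prep.
Position 3: tagging it Prep would leave rule 3 unsatisfiable, so it must be Verb.
The unique satisfying tagging is: Verb Det Verb Det Prep Prep Verb Prep Det Det.
Verifying each rule — rule 1 ok; rule 2 ok; rule 3 ok; rule 4 ok; rule 5 ok.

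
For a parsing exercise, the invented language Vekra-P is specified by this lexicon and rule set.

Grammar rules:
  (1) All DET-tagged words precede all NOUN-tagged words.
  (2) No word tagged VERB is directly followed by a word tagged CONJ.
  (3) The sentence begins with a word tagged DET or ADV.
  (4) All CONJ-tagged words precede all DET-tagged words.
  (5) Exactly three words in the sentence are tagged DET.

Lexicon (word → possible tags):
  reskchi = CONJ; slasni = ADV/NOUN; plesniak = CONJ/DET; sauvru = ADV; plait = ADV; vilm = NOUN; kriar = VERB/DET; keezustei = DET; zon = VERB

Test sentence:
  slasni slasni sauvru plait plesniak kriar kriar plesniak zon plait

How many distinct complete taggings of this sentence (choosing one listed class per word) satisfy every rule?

Candidates per position — 1:slasni {ADV,NOUN}; 2:slasni {ADV,NOUN}; 3:sauvru {ADV}; 4:plait {ADV}; 5:plesniak {CONJ,DET}; 6:kriar {VERB,DET}; 7:kriar {VERB,DET}; 8:plesniak {CONJ,DET}; 9:zon {VERB}; 10:plait {ADV}.
There are 64 candidate sequences in total.
The sequences that satisfy every rule: ADV ADV ADV ADV CONJ DET DET DET VERB ADV; ADV ADV ADV ADV DET VERB DET DET VERB ADV; ADV ADV ADV ADV DET DET VERB DET VERB ADV.
Count = 3.

3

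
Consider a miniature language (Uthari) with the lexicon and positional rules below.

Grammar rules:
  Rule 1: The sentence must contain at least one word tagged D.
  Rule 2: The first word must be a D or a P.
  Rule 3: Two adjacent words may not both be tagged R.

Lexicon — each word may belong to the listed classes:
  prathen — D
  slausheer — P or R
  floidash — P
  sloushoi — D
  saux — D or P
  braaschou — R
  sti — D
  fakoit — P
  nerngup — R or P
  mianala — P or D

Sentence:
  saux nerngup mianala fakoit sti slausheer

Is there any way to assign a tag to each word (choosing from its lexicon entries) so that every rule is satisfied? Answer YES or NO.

Candidates per position — 1:saux {D,P}; 2:nerngup {R,P}; 3:mianala {P,D}; 4:fakoit {P}; 5:sti {D}; 6:slausheer {P,R}.
One satisfying assignment: D P P P D P.
Checking: rule 1 satisfied; rule 2 satisfied; rule 3 satisfied.

YES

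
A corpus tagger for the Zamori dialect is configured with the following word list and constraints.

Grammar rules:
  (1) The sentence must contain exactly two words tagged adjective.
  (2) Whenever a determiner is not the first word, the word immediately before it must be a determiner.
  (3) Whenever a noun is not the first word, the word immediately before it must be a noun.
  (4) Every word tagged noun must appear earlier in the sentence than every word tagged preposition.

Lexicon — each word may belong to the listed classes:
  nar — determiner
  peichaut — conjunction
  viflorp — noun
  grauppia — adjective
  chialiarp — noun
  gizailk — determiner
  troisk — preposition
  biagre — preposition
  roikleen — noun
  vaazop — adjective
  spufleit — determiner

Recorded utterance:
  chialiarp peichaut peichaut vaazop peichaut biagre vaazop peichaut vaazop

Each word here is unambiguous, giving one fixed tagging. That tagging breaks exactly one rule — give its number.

1

Fixed tagging: noun conjunction conjunction adjective conjunction preposition adjective conjunction adjective.
Applying the rules: R1 fails, R2 ok, R3 ok, R4 ok.
Only rule 1 fails.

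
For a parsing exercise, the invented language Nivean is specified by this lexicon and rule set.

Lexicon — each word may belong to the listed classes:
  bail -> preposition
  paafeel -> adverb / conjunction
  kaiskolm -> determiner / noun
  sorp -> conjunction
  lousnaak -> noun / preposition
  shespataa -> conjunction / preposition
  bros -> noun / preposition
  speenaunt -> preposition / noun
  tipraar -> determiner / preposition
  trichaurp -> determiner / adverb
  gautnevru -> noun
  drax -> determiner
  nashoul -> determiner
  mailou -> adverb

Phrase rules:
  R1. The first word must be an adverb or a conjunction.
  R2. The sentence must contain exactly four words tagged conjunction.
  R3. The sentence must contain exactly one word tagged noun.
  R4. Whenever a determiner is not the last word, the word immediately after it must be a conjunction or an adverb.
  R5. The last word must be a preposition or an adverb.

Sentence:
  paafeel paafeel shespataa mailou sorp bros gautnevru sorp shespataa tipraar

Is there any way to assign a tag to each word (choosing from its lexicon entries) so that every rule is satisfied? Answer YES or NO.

Candidates per position — 1:paafeel {adverb,conjunction}; 2:paafeel {adverb,conjunction}; 3:shespataa {conjunction,preposition}; 4:mailou {adverb}; 5:sorp {conjunction}; 6:bros {noun,preposition}; 7:gautnevru {noun}; 8:sorp {conjunction}; 9:shespataa {conjunction,preposition}; 10:tipraar {determiner,preposition}.
One satisfying assignment: adverb adverb conjunction adverb conjunction preposition noun conjunction conjunction preposition.
Check: rule 1 satisfied; rule 2 satisfied; rule 3 satisfied; rule 4 satisfied; rule 5 satisfied.

YES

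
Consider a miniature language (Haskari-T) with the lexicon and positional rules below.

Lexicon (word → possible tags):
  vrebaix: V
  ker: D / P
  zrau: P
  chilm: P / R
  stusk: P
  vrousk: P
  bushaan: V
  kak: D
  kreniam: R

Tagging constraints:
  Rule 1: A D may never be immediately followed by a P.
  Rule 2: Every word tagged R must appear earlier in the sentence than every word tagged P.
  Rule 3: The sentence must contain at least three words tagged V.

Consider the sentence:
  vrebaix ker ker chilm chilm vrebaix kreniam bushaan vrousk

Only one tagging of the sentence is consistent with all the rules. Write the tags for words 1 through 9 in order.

Candidates per position — 1:vrebaix {V}; 2:ker {D,P}; 3:ker {D,P}; 4:chilm {P,R}; 5:chilm {P,R}; 6:vrebaix {V}; 7:kreniam {R}; 8:bushaan {V}; 9:vrousk {P}.
If word 2 were P, no tagging could satisfy rule 2; so word 2 is D.
If word 3 were P, no tagging could satisfy rule 1; so word 3 is D.
If word 4 were P, no tagging could satisfy rule 1; so word 4 is R.
If word 5 were P, no tagging could satisfy rule 2; so word 5 is R.
The only consistent sequence is: V D D R R V R V P.
Verifying each rule — rule 1 ✓; rule 2 ✓; rule 3 ✓.

V D D R R V R V P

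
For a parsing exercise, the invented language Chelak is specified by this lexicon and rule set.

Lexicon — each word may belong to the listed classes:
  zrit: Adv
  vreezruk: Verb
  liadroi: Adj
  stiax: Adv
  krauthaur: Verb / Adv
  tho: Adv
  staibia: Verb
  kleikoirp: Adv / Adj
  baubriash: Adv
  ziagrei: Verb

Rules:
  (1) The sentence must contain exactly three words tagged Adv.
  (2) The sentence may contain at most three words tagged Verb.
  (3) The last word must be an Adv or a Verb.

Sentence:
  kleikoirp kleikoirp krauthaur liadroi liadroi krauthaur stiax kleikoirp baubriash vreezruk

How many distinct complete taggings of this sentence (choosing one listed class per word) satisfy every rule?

5

Candidates per position — 1:kleikoirp {Adv,Adj}; 2:kleikoirp {Adv,Adj}; 3:krauthaur {Verb,Adv}; 4:liadroi {Adj}; 5:liadroi {Adj}; 6:krauthaur {Verb,Adv}; 7:stiax {Adv}; 8:kleikoirp {Adv,Adj}; 9:baubriash {Adv}; 10:vreezruk {Verb}.
There are 32 candidate sequences in total.
The sequences that satisfy every rule: Adv Adj Verb Adj Adj Verb Adv Adj Adv Verb; Adj Adv Verb Adj Adj Verb Adv Adj Adv Verb; Adj Adj Verb Adj Adj Verb Adv Adv Adv Verb; Adj Adj Verb Adj Adj Adv Adv Adj Adv Verb; Adj Adj Adv Adj Adj Verb Adv Adj Adv Verb.
Count = 5.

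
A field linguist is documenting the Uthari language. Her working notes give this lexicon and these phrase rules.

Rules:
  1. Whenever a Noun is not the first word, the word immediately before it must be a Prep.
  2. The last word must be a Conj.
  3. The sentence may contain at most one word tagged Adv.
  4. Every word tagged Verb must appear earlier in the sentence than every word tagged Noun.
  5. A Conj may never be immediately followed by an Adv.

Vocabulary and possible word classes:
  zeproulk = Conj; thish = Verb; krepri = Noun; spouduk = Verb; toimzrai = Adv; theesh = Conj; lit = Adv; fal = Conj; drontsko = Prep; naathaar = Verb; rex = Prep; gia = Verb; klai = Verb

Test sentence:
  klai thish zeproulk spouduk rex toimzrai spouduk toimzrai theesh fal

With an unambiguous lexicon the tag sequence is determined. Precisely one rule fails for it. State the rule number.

Fixed tagging: Verb Verb Conj Verb Prep Adv Verb Adv Conj Conj.
Checking each rule: R1 ok, R2 ok, R3 fails, R4 ok, R5 ok.
Only rule 3 fails.

3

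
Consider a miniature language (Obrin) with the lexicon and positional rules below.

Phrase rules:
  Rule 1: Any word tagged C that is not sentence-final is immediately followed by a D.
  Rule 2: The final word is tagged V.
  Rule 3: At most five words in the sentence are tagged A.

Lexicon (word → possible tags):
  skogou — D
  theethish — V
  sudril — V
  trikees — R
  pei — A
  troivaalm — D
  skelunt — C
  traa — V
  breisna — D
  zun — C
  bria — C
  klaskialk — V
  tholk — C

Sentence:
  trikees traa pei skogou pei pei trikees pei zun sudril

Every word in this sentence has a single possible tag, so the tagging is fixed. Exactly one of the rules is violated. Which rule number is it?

1

Fixed tagging: R V A D A A R A C V.
Applying the rules: R1 ✗, R2 ✓, R3 ✓.
Only rule 1 fails.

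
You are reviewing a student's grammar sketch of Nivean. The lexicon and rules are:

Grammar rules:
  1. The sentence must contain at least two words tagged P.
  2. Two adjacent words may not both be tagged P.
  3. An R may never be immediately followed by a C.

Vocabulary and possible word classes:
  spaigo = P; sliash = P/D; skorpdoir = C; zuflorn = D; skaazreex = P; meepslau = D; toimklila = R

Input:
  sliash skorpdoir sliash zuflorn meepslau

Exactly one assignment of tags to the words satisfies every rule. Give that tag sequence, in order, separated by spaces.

Candidates per position — 1:sliash {P,D}; 2:skorpdoir {C}; 3:sliash {P,D}; 4:zuflorn {D}; 5:meepslau {D}.
Word 1 cannot be D — rule 1 would then fail for every completion. It is P.
Word 3 cannot be D — rule 1 would then fail for every completion. It is P.
So the tagging must be: P C P D D.
Checking: rule 1 ok; rule 2 ok; rule 3 ok.

P C P D D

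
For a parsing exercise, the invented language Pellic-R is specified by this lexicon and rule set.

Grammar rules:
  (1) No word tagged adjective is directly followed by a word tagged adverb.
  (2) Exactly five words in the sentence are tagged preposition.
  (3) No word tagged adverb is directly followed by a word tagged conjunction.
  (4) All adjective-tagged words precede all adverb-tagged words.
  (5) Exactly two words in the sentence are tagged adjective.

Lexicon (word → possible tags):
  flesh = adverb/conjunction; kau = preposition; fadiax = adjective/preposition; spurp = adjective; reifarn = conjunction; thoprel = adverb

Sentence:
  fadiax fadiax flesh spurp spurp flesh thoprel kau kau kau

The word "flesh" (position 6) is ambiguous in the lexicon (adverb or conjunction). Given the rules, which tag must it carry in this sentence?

conjunction

Candidates per position — 1:fadiax {adjective,preposition}; 2:fadiax {adjective,preposition}; 3:flesh {adverb,conjunction}; 4:spurp {adjective}; 5:spurp {adjective}; 6:flesh {adverb,conjunction}; 7:thoprel {adverb}; 8:kau {preposition}; 9:kau {preposition}; 10:kau {preposition}.
If word 1 were adjective, no tagging could satisfy rule 2; so word 1 is preposition.
If word 2 were adjective, no tagging could satisfy rule 2; so word 2 is preposition.
If word 3 were adverb, no tagging could satisfy rule 4; so word 3 is conjunction.
If word 6 were adverb, no tagging could satisfy rule 1; so word 6 is conjunction.
So the tagging must be: preposition preposition conjunction adjective adjective conjunction adverb preposition preposition preposition.
Checking: rule 1 holds; rule 2 holds; rule 3 holds; rule 4 holds; rule 5 holds.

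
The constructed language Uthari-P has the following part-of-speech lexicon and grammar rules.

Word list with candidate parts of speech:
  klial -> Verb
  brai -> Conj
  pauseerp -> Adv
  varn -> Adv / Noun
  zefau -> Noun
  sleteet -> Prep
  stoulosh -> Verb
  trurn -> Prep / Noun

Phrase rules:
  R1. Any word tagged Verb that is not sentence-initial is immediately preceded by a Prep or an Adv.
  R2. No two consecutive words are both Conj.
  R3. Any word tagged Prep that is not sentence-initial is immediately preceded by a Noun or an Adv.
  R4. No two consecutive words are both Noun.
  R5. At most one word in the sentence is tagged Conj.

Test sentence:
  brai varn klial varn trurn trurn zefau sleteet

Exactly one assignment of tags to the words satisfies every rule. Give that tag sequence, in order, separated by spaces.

Conj Adv Verb Adv Noun Prep Noun Prep

Candidates per position — 1:brai {Conj}; 2:varn {Adv,Noun}; 3:klial {Verb}; 4:varn {Adv,Noun}; 5:trurn {Prep,Noun}; 6:trurn {Prep,Noun}; 7:zefau {Noun}; 8:sleteet {Prep}.
If word 2 were Noun, no tagging could satisfy rule 1; so word 2 is Adv.
If word 6 were Noun, no tagging could satisfy rule 4; so word 6 is Prep.
If word 5 were Prep, no tagging could satisfy rule 3; so word 5 is Noun.
If word 4 were Noun, no tagging could satisfy rule 4; so word 4 is Adv.
So the tagging must be: Conj Adv Verb Adv Noun Prep Noun Prep.
Check: rule 1 ok; rule 2 ok; rule 3 ok; rule 4 ok; rule 5 ok.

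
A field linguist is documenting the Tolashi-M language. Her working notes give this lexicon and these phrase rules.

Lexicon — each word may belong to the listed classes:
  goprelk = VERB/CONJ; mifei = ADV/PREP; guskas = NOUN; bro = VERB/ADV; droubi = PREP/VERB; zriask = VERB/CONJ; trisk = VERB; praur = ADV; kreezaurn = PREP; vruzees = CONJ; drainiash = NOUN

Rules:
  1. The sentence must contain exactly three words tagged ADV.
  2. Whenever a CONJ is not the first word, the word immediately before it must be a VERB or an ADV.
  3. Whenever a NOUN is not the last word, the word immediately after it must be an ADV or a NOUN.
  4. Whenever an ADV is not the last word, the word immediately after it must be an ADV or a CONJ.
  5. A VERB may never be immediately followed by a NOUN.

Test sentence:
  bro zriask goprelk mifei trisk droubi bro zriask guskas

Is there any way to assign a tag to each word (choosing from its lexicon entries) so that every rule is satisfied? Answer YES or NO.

Candidates per position — 1:bro {VERB,ADV}; 2:zriask {VERB,CONJ}; 3:goprelk {VERB,CONJ}; 4:mifei {ADV,PREP}; 5:trisk {VERB}; 6:droubi {PREP,VERB}; 7:bro {VERB,ADV}; 8:zriask {VERB,CONJ}; 9:guskas {NOUN}.
Every candidate sequence violates at least one rule; no consistent tagging exists.

NO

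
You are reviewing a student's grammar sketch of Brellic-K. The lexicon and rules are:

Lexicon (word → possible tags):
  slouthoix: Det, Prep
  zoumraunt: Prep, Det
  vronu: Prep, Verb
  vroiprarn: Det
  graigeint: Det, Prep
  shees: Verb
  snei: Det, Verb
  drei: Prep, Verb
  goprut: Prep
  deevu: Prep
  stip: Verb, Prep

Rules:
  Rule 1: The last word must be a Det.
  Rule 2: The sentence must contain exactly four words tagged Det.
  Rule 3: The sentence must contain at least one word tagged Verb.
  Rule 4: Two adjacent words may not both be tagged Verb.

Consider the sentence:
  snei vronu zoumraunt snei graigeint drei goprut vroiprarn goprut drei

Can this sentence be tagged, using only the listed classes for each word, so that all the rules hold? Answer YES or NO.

NO

Candidates per position — 1:snei {Det,Verb}; 2:vronu {Prep,Verb}; 3:zoumraunt {Prep,Det}; 4:snei {Det,Verb}; 5:graigeint {Det,Prep}; 6:drei {Prep,Verb}; 7:goprut {Prep}; 8:vroiprarn {Det}; 9:goprut {Prep}; 10:drei {Prep,Verb}.
Rule 1 cannot be satisfied by any choice of tags from the lexicon.
So there is no consistent tagging.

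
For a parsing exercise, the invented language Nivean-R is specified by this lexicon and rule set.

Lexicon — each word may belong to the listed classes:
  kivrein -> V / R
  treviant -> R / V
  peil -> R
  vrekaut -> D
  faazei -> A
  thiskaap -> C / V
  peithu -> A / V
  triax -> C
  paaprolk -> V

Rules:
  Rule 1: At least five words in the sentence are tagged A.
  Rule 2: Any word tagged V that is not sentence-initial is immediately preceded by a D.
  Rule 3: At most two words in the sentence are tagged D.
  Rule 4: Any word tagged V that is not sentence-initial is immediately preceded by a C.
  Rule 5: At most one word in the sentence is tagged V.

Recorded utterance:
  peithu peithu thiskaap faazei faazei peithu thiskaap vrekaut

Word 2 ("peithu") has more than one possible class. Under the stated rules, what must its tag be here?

A

Candidates per position — 1:peithu {A,V}; 2:peithu {A,V}; 3:thiskaap {C,V}; 4:faazei {A}; 5:faazei {A}; 6:peithu {A,V}; 7:thiskaap {C,V}; 8:vrekaut {D}.
Position 1: V is ruled out by rule 1; that leaves A.
Position 2: V is ruled out by rule 1; that leaves A.
Position 3: V is ruled out by rule 2; that leaves C.
Position 6: V is ruled out by rule 1; that leaves A.
Position 7: V is ruled out by rule 2; that leaves C.
The only consistent sequence is: A A C A A A C D.
Check: rule 1 satisfied; rule 2 satisfied; rule 3 satisfied; rule 4 satisfied; rule 5 satisfied.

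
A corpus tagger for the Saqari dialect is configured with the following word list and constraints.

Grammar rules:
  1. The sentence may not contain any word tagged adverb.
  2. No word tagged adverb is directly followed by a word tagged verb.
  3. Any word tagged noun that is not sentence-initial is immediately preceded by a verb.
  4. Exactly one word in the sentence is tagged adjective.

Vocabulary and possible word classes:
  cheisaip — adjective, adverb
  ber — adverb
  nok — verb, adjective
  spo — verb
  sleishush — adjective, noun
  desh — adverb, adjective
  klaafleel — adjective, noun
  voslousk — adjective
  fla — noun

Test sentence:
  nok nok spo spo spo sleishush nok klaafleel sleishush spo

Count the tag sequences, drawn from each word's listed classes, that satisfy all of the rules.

Candidates per position — 1:nok {verb,adjective}; 2:nok {verb,adjective}; 3:spo {verb}; 4:spo {verb}; 5:spo {verb}; 6:sleishush {adjective,noun}; 7:nok {verb,adjective}; 8:klaafleel {adjective,noun}; 9:sleishush {adjective,noun}; 10:spo {verb}.
There are 64 candidate sequences in total.
The sequences that satisfy every rule: verb verb verb verb verb noun verb noun adjective verb.
Count = 1.

1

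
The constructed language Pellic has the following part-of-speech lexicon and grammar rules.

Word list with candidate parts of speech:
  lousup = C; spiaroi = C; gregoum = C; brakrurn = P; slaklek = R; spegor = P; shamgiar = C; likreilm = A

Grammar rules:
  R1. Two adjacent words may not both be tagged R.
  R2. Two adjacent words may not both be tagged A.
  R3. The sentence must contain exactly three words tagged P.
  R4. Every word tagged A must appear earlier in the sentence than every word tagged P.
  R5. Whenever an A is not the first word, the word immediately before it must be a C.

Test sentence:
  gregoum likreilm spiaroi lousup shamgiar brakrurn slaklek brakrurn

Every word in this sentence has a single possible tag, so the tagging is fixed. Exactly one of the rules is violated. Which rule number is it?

3

Fixed tagging: C A C C C P R P.
Applying the rules: R1 holds, R2 holds, R3 violated, R4 holds, R5 holds.
Only rule 3 fails.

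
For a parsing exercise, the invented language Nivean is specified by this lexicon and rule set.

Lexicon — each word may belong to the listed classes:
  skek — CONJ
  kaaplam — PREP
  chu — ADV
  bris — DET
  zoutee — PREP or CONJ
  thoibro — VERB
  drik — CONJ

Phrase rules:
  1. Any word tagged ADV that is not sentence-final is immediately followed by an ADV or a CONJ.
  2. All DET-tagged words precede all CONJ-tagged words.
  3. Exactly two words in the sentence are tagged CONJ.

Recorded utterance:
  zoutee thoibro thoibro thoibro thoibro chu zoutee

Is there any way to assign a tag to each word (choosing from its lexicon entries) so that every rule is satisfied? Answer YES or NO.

Candidates per position — 1:zoutee {PREP,CONJ}; 2:thoibro {VERB}; 3:thoibro {VERB}; 4:thoibro {VERB}; 5:thoibro {VERB}; 6:chu {ADV}; 7:zoutee {PREP,CONJ}.
One satisfying assignment: CONJ VERB VERB VERB VERB ADV CONJ.
Rule-by-rule: rule 1 ok; rule 2 ok; rule 3 ok.

YES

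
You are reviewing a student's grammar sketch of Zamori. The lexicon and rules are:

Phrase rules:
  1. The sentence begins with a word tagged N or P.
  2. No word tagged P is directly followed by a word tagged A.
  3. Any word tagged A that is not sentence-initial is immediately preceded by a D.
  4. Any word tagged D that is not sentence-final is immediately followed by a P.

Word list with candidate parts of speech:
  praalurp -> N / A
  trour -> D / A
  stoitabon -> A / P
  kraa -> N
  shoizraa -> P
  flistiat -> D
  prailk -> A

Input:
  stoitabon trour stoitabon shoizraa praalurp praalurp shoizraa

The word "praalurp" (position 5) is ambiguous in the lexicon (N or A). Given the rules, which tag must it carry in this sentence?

Candidates per position — 1:stoitabon {A,P}; 2:trour {D,A}; 3:stoitabon {A,P}; 4:shoizraa {P}; 5:praalurp {N,A}; 6:praalurp {N,A}; 7:shoizraa {P}.
If word 1 were A, no tagging could satisfy rule 1; so word 1 is P.
If word 2 were A, no tagging could satisfy rule 2; so word 2 is D.
If word 3 were A, no tagging could satisfy rule 4; so word 3 is P.
If word 5 were A, no tagging could satisfy rule 2; so word 5 is N.
If word 6 were A, no tagging could satisfy rule 3; so word 6 is N.
The only consistent sequence is: P D P P N N P.
Verifying each rule — rule 1 ok; rule 2 ok; rule 3 ok; rule 4 ok.

N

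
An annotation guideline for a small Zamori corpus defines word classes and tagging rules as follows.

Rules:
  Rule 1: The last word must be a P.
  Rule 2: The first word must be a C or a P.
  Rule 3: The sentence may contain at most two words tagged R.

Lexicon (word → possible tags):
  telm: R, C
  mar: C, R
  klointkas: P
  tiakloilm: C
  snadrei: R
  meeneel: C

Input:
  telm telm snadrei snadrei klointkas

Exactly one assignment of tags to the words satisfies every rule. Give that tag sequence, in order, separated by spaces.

Candidates per position — 1:telm {R,C}; 2:telm {R,C}; 3:snadrei {R}; 4:snadrei {R}; 5:klointkas {P}.
If word 1 were R, no tagging could satisfy rule 2; so word 1 is C.
If word 2 were R, no tagging could satisfy rule 3; so word 2 is C.
That leaves exactly one tagging: C C R R P.
Check: rule 1 satisfied; rule 2 satisfied; rule 3 satisfied.

C C R R P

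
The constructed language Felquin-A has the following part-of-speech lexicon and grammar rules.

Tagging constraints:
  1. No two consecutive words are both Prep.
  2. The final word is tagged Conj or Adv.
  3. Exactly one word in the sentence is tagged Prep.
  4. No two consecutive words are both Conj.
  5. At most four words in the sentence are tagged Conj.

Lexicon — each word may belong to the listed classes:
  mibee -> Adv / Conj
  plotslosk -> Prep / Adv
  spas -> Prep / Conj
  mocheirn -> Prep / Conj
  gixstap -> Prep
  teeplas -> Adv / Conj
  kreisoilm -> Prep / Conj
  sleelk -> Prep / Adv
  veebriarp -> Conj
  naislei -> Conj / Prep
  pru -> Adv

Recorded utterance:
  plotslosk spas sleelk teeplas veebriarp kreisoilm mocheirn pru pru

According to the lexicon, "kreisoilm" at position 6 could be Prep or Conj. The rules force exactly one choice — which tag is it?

Candidates per position — 1:plotslosk {Prep,Adv}; 2:spas {Prep,Conj}; 3:sleelk {Prep,Adv}; 4:teeplas {Adv,Conj}; 5:veebriarp {Conj}; 6:kreisoilm {Prep,Conj}; 7:mocheirn {Prep,Conj}; 8:pru {Adv}; 9:pru {Adv}.
If word 4 were Conj, no tagging could satisfy rule 4; so word 4 is Adv.
If word 6 were Conj, no tagging could satisfy rule 4; so word 6 is Prep.
If word 7 were Prep, no tagging could satisfy rule 1; so word 7 is Conj.
If word 1 were Prep, no tagging could satisfy rule 3; so word 1 is Adv.
If word 2 were Prep, no tagging could satisfy rule 3; so word 2 is Conj.
If word 3 were Prep, no tagging could satisfy rule 3; so word 3 is Adv.
So the tagging must be: Adv Conj Adv Adv Conj Prep Conj Adv Adv.
Rule-by-rule: rule 1 satisfied; rule 2 satisfied; rule 3 satisfied; rule 4 satisfied; rule 5 satisfied.

Prep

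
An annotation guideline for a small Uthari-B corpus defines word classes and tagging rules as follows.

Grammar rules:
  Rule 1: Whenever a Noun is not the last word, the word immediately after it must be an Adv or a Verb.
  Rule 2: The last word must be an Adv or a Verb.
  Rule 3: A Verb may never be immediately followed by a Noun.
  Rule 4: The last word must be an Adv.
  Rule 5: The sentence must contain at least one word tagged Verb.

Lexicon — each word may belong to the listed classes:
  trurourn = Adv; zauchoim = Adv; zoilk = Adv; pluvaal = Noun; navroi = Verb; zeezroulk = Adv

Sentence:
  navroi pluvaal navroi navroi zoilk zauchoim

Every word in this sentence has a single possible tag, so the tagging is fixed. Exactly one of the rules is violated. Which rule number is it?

3

Fixed tagging: Verb Noun Verb Verb Adv Adv.
Rule check: R1 holds, R2 holds, R3 violated, R4 holds, R5 holds.
Only rule 3 fails.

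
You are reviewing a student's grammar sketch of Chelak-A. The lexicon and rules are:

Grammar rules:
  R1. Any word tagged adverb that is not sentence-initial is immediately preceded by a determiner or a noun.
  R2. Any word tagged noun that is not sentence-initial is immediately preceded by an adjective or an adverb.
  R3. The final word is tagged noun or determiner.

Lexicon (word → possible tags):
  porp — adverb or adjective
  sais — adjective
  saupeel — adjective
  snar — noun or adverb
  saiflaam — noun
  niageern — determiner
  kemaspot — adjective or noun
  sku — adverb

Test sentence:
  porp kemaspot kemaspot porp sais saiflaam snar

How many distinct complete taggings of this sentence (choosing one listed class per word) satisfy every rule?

Candidates per position — 1:porp {adverb,adjective}; 2:kemaspot {adjective,noun}; 3:kemaspot {adjective,noun}; 4:porp {adverb,adjective}; 5:sais {adjective}; 6:saiflaam {noun}; 7:snar {noun,adverb}.
There are 32 candidate sequences in total.
Every candidate sequence violates at least one rule; no consistent tagging exists.
Count = 0.

0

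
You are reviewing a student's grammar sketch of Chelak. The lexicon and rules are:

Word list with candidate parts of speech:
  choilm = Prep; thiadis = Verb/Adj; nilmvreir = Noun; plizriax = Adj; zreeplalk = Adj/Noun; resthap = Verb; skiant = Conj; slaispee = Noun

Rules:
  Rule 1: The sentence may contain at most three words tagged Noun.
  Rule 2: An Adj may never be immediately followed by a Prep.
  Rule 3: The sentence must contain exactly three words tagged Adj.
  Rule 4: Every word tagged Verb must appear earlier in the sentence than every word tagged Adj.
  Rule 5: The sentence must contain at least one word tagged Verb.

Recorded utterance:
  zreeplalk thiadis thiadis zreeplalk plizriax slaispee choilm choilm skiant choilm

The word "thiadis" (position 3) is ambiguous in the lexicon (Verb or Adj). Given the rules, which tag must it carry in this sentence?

Adj

Candidates per position — 1:zreeplalk {Adj,Noun}; 2:thiadis {Verb,Adj}; 3:thiadis {Verb,Adj}; 4:zreeplalk {Adj,Noun}; 5:plizriax {Adj}; 6:slaispee {Noun}; 7:choilm {Prep}; 8:choilm {Prep}; 9:skiant {Conj}; 10:choilm {Prep}.
Position 3: the remaining choice is settled jointly with positions 1, 2, 4 — only Adj at position 3 is part of a tagging that satisfies every rule.
The only consistent sequence is: Noun Verb Adj Adj Adj Noun Prep Prep Conj Prep.
Verifying each rule — rule 1 ok; rule 2 ok; rule 3 ok; rule 4 ok; rule 5 ok.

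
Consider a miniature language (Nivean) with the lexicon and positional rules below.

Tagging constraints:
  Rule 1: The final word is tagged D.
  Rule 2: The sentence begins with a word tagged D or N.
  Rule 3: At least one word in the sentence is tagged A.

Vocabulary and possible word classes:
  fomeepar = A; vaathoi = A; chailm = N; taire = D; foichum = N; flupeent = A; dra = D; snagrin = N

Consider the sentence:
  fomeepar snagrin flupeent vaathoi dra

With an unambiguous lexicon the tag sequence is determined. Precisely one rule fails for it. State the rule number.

2

Fixed tagging: A N A A D.
Checking each rule: R1 pass, R2 fail, R3 pass.
Only rule 2 fails.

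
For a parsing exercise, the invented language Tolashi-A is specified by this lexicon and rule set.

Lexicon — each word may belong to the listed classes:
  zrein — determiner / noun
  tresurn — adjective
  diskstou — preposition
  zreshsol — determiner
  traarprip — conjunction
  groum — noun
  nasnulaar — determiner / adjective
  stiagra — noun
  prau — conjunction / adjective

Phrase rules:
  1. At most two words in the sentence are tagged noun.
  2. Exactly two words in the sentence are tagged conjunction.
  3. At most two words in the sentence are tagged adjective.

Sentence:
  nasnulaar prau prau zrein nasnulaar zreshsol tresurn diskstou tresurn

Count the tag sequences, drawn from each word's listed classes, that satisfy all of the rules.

2

Candidates per position — 1:nasnulaar {determiner,adjective}; 2:prau {conjunction,adjective}; 3:prau {conjunction,adjective}; 4:zrein {determiner,noun}; 5:nasnulaar {determiner,adjective}; 6:zreshsol {determiner}; 7:tresurn {adjective}; 8:diskstou {preposition}; 9:tresurn {adjective}.
There are 32 candidate sequences in total.
The sequences that satisfy every rule: determiner conjunction conjunction determiner determiner determiner adjective preposition adjective; determiner conjunction conjunction noun determiner determiner adjective preposition adjective.
Count = 2.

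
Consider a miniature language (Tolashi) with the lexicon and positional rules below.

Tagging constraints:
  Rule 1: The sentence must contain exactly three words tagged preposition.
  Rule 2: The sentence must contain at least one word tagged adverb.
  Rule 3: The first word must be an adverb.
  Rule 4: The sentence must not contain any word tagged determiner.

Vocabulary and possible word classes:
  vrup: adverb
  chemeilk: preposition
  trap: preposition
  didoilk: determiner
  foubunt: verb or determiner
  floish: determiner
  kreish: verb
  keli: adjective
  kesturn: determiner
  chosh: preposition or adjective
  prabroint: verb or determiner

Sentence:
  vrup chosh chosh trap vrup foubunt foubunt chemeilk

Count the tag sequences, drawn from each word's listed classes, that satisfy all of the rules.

2

Candidates per position — 1:vrup {adverb}; 2:chosh {preposition,adjective}; 3:chosh {preposition,adjective}; 4:trap {preposition}; 5:vrup {adverb}; 6:foubunt {verb,determiner}; 7:foubunt {verb,determiner}; 8:chemeilk {preposition}.
There are 16 candidate sequences in total.
The sequences that satisfy every rule: adverb preposition adjective preposition adverb verb verb preposition; adverb adjective preposition preposition adverb verb verb preposition.
Count = 2.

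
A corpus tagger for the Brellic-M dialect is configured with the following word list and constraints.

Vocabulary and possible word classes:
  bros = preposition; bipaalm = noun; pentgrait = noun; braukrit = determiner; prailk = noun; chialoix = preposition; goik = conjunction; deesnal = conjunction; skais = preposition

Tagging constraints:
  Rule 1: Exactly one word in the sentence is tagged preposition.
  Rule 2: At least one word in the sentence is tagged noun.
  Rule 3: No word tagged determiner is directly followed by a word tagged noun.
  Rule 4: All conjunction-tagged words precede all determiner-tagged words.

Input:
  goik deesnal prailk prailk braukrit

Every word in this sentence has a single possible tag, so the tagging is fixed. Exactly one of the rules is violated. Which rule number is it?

Fixed tagging: conjunction conjunction noun noun determiner.
Rule check: R1 ✗, R2 ✓, R3 ✓, R4 ✓.
Only rule 1 fails.

1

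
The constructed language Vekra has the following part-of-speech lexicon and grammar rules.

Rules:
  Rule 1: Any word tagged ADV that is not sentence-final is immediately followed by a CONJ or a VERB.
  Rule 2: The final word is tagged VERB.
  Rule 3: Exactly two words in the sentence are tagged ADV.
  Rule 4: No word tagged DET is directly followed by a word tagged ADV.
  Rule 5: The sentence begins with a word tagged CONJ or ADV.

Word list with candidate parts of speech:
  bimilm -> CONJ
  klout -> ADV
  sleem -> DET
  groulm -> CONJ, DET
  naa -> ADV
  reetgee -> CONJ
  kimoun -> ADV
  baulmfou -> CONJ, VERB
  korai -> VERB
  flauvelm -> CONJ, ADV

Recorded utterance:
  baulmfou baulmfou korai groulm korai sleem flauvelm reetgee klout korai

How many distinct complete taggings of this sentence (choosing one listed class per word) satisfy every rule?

Candidates per position — 1:baulmfou {CONJ,VERB}; 2:baulmfou {CONJ,VERB}; 3:korai {VERB}; 4:groulm {CONJ,DET}; 5:korai {VERB}; 6:sleem {DET}; 7:flauvelm {CONJ,ADV}; 8:reetgee {CONJ}; 9:klout {ADV}; 10:korai {VERB}.
There are 16 candidate sequences in total.
Every candidate sequence violates at least one rule; no consistent tagging exists.
Count = 0.

0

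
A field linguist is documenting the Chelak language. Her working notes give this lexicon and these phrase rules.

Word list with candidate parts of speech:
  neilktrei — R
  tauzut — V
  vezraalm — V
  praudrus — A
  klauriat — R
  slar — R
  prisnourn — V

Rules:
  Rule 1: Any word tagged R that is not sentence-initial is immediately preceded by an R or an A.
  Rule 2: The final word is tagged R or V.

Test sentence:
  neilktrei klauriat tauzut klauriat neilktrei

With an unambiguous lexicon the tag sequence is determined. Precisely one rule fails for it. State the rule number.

1

Fixed tagging: R R V R R.
Checking each rule: R1 fail, R2 pass.
Only rule 1 fails.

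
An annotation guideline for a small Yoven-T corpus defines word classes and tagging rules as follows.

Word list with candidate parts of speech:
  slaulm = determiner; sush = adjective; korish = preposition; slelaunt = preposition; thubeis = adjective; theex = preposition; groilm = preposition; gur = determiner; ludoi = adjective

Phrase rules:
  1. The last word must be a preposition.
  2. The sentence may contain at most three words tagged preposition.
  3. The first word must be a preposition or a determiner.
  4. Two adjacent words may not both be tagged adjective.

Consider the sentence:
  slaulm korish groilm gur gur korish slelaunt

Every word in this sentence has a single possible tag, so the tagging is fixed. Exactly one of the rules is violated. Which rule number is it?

2

Fixed tagging: determiner preposition preposition determiner determiner preposition preposition.
Applying the rules: R1 pass, R2 fail, R3 pass, R4 pass.
Only rule 2 fails.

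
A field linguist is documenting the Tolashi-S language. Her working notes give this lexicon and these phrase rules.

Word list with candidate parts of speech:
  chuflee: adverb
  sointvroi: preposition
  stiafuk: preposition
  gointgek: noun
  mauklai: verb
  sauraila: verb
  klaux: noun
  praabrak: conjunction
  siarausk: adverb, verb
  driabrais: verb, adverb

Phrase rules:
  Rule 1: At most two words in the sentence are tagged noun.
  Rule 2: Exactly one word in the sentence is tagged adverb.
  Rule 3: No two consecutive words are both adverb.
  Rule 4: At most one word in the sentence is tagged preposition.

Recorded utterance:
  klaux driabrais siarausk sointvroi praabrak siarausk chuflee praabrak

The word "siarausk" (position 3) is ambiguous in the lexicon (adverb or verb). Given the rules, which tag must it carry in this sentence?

verb

Candidates per position — 1:klaux {noun}; 2:driabrais {verb,adverb}; 3:siarausk {adverb,verb}; 4:sointvroi {preposition}; 5:praabrak {conjunction}; 6:siarausk {adverb,verb}; 7:chuflee {adverb}; 8:praabrak {conjunction}.
If word 2 were adverb, no tagging could satisfy rule 2; so word 2 is verb.
If word 3 were adverb, no tagging could satisfy rule 2; so word 3 is verb.
If word 6 were adverb, no tagging could satisfy rule 2; so word 6 is verb.
So the tagging must be: noun verb verb preposition conjunction verb adverb conjunction.
Rule-by-rule: rule 1 ok; rule 2 ok; rule 3 ok; rule 4 ok.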